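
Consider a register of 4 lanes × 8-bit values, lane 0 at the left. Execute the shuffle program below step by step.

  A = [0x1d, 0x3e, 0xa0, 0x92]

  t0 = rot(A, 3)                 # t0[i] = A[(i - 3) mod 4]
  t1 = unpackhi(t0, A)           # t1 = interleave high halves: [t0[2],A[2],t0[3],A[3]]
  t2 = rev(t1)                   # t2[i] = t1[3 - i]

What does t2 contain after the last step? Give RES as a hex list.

RES = [0x92, 0x1d, 0xa0, 0x92]

  t0: 3e a0 92 1d
  t1: 92 a0 1d 92
  t2: 92 1d a0 92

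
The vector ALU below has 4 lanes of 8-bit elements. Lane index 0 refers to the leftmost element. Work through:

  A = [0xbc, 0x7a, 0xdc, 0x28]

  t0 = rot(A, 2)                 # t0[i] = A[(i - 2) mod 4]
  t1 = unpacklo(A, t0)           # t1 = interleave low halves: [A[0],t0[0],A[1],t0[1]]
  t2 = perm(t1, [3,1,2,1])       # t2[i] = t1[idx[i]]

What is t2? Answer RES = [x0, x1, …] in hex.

RES = [ 0x28  0xdc  0x7a  0xdc ]

→ t0 |dc|28|bc|7a|
→ t1 |bc|dc|7a|28|
→ t2 |28|dc|7a|dc|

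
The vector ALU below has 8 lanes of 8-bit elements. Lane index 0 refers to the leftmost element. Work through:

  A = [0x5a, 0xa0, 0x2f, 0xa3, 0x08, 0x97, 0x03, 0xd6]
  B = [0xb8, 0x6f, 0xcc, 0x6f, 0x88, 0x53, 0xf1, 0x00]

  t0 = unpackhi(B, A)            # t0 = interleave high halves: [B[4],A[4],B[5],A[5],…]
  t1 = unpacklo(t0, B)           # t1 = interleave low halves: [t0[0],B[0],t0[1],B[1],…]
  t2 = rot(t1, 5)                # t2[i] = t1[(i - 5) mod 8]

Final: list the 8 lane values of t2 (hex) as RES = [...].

t0 = [0x88, 0x08, 0x53, 0x97, 0xf1, 0x03, 0x00, 0xd6]
t1 = [0x88, 0xb8, 0x08, 0x6f, 0x53, 0xcc, 0x97, 0x6f]
t2 = [0x6f, 0x53, 0xcc, 0x97, 0x6f, 0x88, 0xb8, 0x08]

RES = [0x6f, 0x53, 0xcc, 0x97, 0x6f, 0x88, 0xb8, 0x08]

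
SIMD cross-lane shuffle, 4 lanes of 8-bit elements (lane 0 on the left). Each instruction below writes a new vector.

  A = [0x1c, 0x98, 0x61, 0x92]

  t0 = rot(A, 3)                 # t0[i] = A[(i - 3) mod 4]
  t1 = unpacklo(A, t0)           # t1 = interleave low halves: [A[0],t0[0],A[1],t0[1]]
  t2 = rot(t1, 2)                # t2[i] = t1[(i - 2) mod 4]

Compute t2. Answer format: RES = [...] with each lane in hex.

RES = [ 0x98  0x61  0x1c  0x98 ]

→ t0 |98|61|92|1c|
→ t1 |1c|98|98|61|
→ t2 |98|61|1c|98|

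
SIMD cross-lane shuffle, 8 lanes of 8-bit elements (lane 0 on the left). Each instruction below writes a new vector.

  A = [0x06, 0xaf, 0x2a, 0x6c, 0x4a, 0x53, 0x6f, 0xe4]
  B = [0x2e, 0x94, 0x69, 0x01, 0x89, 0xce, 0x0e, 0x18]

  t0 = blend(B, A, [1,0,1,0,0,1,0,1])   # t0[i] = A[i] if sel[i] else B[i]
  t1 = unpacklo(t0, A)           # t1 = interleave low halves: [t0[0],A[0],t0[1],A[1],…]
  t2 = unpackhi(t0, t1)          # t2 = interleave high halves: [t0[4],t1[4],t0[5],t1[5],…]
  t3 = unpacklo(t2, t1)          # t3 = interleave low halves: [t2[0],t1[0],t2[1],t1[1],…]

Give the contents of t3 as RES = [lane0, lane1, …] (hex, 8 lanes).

RES = [0x89, 0x06, 0x2a, 0x06, 0x53, 0x94, 0x2a, 0xaf]

→ t0 |06|94|2a|01|89|53|0e|e4|
→ t1 |06|06|94|af|2a|2a|01|6c|
→ t2 |89|2a|53|2a|0e|01|e4|6c|
→ t3 |89|06|2a|06|53|94|2a|af|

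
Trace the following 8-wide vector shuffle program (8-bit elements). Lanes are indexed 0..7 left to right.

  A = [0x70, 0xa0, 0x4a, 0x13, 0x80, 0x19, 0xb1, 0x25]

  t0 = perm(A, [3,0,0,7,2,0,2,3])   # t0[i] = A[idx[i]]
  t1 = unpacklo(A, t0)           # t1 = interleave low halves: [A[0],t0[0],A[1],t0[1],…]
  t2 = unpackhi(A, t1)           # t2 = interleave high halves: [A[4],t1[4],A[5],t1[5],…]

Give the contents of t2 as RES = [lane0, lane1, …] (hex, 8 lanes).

  t0: 13 70 70 25 4a 70 4a 13
  t1: 70 13 a0 70 4a 70 13 25
  t2: 80 4a 19 70 b1 13 25 25

RES = [ 0x80  0x4a  0x19  0x70  0xb1  0x13  0x25  0x25 ]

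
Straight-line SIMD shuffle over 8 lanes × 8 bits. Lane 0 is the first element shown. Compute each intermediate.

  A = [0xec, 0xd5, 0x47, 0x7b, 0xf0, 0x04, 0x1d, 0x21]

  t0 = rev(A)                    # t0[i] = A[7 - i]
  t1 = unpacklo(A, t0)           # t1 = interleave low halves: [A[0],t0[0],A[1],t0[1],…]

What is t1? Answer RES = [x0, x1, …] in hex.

  t0: 21 1d 04 f0 7b 47 d5 ec
  t1: ec 21 d5 1d 47 04 7b f0

RES = [0xec, 0x21, 0xd5, 0x1d, 0x47, 0x04, 0x7b, 0xf0]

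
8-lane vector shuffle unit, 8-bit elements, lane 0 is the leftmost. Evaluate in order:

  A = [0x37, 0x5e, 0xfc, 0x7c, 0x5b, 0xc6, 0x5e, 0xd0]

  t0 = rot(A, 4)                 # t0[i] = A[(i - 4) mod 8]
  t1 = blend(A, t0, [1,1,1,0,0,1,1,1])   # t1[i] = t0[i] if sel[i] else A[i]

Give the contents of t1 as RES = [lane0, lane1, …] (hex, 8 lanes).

RES = [ 0x5b  0xc6  0x5e  0x7c  0x5b  0x5e  0xfc  0x7c ]

t0 = [0x5b, 0xc6, 0x5e, 0xd0, 0x37, 0x5e, 0xfc, 0x7c]
t1 = [0x5b, 0xc6, 0x5e, 0x7c, 0x5b, 0x5e, 0xfc, 0x7c]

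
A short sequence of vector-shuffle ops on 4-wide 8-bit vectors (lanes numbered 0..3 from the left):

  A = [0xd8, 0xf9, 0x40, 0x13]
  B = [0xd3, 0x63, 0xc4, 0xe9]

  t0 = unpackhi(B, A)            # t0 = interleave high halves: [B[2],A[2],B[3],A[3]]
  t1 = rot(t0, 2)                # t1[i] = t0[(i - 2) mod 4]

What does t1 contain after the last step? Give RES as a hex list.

RES = [ 0xe9  0x13  0xc4  0x40 ]

  t0: c4 40 e9 13
  t1: e9 13 c4 40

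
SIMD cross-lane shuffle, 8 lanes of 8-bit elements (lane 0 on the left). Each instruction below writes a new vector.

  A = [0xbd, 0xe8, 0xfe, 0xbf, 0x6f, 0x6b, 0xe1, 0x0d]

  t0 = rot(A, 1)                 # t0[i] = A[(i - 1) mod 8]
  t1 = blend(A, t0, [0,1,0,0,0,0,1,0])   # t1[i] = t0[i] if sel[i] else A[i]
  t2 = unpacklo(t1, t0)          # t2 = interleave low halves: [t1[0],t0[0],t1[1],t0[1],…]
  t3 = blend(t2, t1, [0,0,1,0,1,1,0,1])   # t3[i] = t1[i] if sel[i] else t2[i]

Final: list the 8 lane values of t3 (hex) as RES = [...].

RES = [ 0xbd  0x0d  0xfe  0xbd  0x6f  0x6b  0xbf  0x0d ]

t0 = [0x0d, 0xbd, 0xe8, 0xfe, 0xbf, 0x6f, 0x6b, 0xe1]
t1 = [0xbd, 0xbd, 0xfe, 0xbf, 0x6f, 0x6b, 0x6b, 0x0d]
t2 = [0xbd, 0x0d, 0xbd, 0xbd, 0xfe, 0xe8, 0xbf, 0xfe]
t3 = [0xbd, 0x0d, 0xfe, 0xbd, 0x6f, 0x6b, 0xbf, 0x0d]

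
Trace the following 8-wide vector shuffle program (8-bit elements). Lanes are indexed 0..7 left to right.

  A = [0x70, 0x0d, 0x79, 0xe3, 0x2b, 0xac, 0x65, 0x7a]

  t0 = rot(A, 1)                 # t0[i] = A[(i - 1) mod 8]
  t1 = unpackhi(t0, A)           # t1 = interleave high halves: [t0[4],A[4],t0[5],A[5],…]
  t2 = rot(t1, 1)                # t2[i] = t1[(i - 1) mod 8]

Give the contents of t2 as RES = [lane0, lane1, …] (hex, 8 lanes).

  t0: 7a 70 0d 79 e3 2b ac 65
  t1: e3 2b 2b ac ac 65 65 7a
  t2: 7a e3 2b 2b ac ac 65 65

RES = [ 0x7a  0xe3  0x2b  0x2b  0xac  0xac  0x65  0x65 ]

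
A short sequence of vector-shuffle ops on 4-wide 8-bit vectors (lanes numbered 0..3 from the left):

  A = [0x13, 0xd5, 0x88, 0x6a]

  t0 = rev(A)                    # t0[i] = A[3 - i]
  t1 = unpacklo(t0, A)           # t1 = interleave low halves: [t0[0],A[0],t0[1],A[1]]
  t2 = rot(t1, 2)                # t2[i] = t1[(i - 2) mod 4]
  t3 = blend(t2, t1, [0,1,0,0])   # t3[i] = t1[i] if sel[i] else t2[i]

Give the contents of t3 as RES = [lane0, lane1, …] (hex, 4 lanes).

  t0: 6a 88 d5 13
  t1: 6a 13 88 d5
  t2: 88 d5 6a 13
  t3: 88 13 6a 13

RES = [0x88, 0x13, 0x6a, 0x13]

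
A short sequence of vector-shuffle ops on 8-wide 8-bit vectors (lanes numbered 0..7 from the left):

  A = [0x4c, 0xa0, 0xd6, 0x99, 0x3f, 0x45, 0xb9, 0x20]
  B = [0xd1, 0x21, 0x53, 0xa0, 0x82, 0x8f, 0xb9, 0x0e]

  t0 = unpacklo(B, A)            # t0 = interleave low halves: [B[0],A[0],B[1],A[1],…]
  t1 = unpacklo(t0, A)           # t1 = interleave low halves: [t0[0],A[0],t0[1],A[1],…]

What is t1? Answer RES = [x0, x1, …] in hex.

  t0: d1 4c 21 a0 53 d6 a0 99
  t1: d1 4c 4c a0 21 d6 a0 99

RES = [ 0xd1  0x4c  0x4c  0xa0  0x21  0xd6  0xa0  0x99 ]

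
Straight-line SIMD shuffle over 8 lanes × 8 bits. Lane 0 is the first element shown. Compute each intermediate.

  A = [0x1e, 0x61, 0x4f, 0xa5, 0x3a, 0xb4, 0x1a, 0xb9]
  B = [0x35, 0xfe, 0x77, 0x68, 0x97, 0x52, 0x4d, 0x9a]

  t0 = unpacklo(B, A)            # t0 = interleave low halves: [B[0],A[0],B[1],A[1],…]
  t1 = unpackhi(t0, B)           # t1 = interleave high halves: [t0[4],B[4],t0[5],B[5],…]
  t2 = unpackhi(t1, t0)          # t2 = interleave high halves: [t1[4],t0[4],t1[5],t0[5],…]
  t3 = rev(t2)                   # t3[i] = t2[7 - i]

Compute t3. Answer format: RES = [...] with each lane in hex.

t0 = [0x35, 0x1e, 0xfe, 0x61, 0x77, 0x4f, 0x68, 0xa5]
t1 = [0x77, 0x97, 0x4f, 0x52, 0x68, 0x4d, 0xa5, 0x9a]
t2 = [0x68, 0x77, 0x4d, 0x4f, 0xa5, 0x68, 0x9a, 0xa5]
t3 = [0xa5, 0x9a, 0x68, 0xa5, 0x4f, 0x4d, 0x77, 0x68]

RES = [0xa5, 0x9a, 0x68, 0xa5, 0x4f, 0x4d, 0x77, 0x68]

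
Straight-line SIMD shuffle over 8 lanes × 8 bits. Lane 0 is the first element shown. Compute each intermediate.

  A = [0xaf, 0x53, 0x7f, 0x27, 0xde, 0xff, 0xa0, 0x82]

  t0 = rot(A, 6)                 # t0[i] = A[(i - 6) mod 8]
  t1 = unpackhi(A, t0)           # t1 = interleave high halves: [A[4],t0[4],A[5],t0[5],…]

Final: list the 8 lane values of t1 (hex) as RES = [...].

RES = [0xde, 0xa0, 0xff, 0x82, 0xa0, 0xaf, 0x82, 0x53]

t0 = [0x7f, 0x27, 0xde, 0xff, 0xa0, 0x82, 0xaf, 0x53]
t1 = [0xde, 0xa0, 0xff, 0x82, 0xa0, 0xaf, 0x82, 0x53]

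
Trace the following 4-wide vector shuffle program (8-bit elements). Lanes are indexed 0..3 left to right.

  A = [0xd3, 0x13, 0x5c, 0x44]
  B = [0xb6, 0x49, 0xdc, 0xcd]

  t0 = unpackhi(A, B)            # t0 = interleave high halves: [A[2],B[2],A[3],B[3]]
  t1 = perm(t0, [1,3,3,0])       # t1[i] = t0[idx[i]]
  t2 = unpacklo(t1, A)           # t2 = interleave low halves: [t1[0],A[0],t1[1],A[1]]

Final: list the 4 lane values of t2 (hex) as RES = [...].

  t0: 5c dc 44 cd
  t1: dc cd cd 5c
  t2: dc d3 cd 13

RES = [ 0xdc  0xd3  0xcd  0x13 ]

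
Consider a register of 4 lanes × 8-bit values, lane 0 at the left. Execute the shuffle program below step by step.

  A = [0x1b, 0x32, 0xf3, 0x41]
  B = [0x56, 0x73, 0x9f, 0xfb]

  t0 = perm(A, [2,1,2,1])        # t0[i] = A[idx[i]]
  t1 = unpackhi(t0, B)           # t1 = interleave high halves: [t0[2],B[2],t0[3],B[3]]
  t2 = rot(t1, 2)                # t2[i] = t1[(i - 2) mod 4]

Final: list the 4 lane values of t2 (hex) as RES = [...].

RES = [0x32, 0xfb, 0xf3, 0x9f]

  t0: f3 32 f3 32
  t1: f3 9f 32 fb
  t2: 32 fb f3 9f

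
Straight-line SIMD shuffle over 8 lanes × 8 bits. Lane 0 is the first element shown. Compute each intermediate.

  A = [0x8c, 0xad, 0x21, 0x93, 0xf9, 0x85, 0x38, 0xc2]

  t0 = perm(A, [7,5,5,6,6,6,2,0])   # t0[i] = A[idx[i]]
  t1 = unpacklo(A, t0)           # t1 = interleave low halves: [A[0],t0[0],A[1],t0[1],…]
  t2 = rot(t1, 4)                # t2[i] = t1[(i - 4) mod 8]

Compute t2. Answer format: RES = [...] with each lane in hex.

RES = [0x21, 0x85, 0x93, 0x38, 0x8c, 0xc2, 0xad, 0x85]

→ t0 |c2|85|85|38|38|38|21|8c|
→ t1 |8c|c2|ad|85|21|85|93|38|
→ t2 |21|85|93|38|8c|c2|ad|85|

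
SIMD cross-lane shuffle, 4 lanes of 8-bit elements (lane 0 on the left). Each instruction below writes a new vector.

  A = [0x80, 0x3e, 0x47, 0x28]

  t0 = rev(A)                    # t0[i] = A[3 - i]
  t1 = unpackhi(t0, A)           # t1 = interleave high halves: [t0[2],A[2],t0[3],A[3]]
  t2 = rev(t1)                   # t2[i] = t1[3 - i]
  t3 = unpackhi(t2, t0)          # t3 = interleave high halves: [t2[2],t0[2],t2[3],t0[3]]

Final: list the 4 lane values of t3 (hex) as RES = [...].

→ t0 |28|47|3e|80|
→ t1 |3e|47|80|28|
→ t2 |28|80|47|3e|
→ t3 |47|3e|3e|80|

RES = [ 0x47  0x3e  0x3e  0x80 ]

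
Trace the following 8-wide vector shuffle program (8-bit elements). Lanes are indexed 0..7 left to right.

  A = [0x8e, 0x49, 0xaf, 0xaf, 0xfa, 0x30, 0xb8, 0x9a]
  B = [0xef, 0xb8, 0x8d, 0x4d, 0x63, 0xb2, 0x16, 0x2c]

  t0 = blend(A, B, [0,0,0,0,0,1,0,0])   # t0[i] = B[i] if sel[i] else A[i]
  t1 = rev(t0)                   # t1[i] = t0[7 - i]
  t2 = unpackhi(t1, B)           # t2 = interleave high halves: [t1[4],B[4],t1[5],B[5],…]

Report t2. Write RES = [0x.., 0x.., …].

RES = [0xaf, 0x63, 0xaf, 0xb2, 0x49, 0x16, 0x8e, 0x2c]

t0 = [0x8e, 0x49, 0xaf, 0xaf, 0xfa, 0xb2, 0xb8, 0x9a]
t1 = [0x9a, 0xb8, 0xb2, 0xfa, 0xaf, 0xaf, 0x49, 0x8e]
t2 = [0xaf, 0x63, 0xaf, 0xb2, 0x49, 0x16, 0x8e, 0x2c]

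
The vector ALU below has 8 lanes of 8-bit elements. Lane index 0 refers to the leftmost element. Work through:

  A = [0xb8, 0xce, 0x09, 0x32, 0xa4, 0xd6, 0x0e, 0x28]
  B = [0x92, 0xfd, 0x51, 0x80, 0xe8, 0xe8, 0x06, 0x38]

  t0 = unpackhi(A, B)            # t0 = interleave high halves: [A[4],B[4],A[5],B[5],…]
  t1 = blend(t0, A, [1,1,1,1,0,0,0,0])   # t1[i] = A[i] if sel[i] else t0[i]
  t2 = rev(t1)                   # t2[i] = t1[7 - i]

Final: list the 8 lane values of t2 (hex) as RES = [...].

RES = [ 0x38  0x28  0x06  0x0e  0x32  0x09  0xce  0xb8 ]

t0 = [0xa4, 0xe8, 0xd6, 0xe8, 0x0e, 0x06, 0x28, 0x38]
t1 = [0xb8, 0xce, 0x09, 0x32, 0x0e, 0x06, 0x28, 0x38]
t2 = [0x38, 0x28, 0x06, 0x0e, 0x32, 0x09, 0xce, 0xb8]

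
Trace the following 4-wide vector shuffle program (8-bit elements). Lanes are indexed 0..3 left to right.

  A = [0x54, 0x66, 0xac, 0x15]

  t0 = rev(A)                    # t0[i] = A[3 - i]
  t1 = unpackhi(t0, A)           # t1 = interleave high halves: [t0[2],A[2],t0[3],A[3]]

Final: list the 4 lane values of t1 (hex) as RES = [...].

RES = [ 0x66  0xac  0x54  0x15 ]

t0 = [0x15, 0xac, 0x66, 0x54]
t1 = [0x66, 0xac, 0x54, 0x15]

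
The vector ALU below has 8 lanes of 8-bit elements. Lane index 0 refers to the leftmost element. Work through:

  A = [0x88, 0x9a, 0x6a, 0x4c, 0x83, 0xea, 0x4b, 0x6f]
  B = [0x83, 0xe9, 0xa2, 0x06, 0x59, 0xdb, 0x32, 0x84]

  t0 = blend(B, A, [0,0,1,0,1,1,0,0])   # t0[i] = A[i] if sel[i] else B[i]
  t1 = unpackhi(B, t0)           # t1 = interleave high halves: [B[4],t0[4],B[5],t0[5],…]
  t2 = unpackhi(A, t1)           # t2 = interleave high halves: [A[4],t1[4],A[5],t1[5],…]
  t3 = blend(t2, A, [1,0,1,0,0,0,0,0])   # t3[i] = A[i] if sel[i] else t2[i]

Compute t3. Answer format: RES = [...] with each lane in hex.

RES = [ 0x88  0x32  0x6a  0x32  0x4b  0x84  0x6f  0x84 ]

t0 = [0x83, 0xe9, 0x6a, 0x06, 0x83, 0xea, 0x32, 0x84]
t1 = [0x59, 0x83, 0xdb, 0xea, 0x32, 0x32, 0x84, 0x84]
t2 = [0x83, 0x32, 0xea, 0x32, 0x4b, 0x84, 0x6f, 0x84]
t3 = [0x88, 0x32, 0x6a, 0x32, 0x4b, 0x84, 0x6f, 0x84]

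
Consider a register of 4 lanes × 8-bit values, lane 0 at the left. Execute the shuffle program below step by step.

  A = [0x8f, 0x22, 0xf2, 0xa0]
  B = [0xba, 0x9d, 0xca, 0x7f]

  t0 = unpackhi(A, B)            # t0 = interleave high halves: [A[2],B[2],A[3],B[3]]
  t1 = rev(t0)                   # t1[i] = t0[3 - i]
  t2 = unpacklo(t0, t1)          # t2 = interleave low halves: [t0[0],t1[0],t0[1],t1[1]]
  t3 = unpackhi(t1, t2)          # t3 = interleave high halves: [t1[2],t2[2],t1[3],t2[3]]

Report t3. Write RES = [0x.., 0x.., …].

t0 = [0xf2, 0xca, 0xa0, 0x7f]
t1 = [0x7f, 0xa0, 0xca, 0xf2]
t2 = [0xf2, 0x7f, 0xca, 0xa0]
t3 = [0xca, 0xca, 0xf2, 0xa0]

RES = [ 0xca  0xca  0xf2  0xa0 ]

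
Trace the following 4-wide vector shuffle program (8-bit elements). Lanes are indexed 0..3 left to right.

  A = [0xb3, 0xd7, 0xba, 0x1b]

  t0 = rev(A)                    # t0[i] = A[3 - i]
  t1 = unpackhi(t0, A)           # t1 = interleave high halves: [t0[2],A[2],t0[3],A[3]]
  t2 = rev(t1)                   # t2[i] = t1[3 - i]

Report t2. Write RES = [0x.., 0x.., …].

  t0: 1b ba d7 b3
  t1: d7 ba b3 1b
  t2: 1b b3 ba d7

RES = [ 0x1b  0xb3  0xba  0xd7 ]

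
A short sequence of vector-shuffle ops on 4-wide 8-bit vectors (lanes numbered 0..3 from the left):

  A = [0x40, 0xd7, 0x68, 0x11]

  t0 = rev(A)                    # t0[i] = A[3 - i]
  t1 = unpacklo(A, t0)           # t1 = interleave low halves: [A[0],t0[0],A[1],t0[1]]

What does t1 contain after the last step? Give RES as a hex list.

RES = [0x40, 0x11, 0xd7, 0x68]

  t0: 11 68 d7 40
  t1: 40 11 d7 68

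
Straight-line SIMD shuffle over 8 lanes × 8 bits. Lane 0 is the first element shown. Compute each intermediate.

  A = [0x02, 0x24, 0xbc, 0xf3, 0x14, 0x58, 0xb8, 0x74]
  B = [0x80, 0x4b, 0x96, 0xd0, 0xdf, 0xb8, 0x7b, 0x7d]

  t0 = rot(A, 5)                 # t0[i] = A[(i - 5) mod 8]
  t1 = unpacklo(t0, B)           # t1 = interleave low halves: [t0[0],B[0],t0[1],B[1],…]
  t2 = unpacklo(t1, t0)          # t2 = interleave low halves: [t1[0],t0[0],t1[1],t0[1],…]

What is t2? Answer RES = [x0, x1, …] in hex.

RES = [ 0xf3  0xf3  0x80  0x14  0x14  0x58  0x4b  0xb8 ]

  t0: f3 14 58 b8 74 02 24 bc
  t1: f3 80 14 4b 58 96 b8 d0
  t2: f3 f3 80 14 14 58 4b b8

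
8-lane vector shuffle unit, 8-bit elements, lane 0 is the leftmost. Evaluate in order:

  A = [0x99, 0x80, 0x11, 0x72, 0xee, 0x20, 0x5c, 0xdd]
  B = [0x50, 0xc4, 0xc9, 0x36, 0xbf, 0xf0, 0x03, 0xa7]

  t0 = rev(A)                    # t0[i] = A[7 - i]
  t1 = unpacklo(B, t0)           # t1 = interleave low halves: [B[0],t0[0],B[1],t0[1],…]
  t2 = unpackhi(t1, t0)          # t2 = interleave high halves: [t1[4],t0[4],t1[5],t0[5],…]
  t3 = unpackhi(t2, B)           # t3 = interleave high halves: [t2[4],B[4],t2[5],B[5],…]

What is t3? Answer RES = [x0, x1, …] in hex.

→ t0 |dd|5c|20|ee|72|11|80|99|
→ t1 |50|dd|c4|5c|c9|20|36|ee|
→ t2 |c9|72|20|11|36|80|ee|99|
→ t3 |36|bf|80|f0|ee|03|99|a7|

RES = [0x36, 0xbf, 0x80, 0xf0, 0xee, 0x03, 0x99, 0xa7]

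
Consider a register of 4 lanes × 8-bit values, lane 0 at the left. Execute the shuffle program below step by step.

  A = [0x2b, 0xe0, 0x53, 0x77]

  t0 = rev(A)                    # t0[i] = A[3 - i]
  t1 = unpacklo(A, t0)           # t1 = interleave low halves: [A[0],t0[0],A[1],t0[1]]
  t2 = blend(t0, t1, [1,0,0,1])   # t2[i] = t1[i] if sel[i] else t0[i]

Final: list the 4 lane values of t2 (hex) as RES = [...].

→ t0 |77|53|e0|2b|
→ t1 |2b|77|e0|53|
→ t2 |2b|53|e0|53|

RES = [0x2b, 0x53, 0xe0, 0x53]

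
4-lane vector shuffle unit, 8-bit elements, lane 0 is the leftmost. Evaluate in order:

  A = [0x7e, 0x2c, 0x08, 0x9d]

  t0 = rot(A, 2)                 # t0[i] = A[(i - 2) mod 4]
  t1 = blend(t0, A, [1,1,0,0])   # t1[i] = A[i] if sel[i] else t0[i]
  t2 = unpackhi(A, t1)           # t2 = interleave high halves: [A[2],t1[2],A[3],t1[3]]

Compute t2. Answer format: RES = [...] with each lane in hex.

t0 = [0x08, 0x9d, 0x7e, 0x2c]
t1 = [0x7e, 0x2c, 0x7e, 0x2c]
t2 = [0x08, 0x7e, 0x9d, 0x2c]

RES = [0x08, 0x7e, 0x9d, 0x2c]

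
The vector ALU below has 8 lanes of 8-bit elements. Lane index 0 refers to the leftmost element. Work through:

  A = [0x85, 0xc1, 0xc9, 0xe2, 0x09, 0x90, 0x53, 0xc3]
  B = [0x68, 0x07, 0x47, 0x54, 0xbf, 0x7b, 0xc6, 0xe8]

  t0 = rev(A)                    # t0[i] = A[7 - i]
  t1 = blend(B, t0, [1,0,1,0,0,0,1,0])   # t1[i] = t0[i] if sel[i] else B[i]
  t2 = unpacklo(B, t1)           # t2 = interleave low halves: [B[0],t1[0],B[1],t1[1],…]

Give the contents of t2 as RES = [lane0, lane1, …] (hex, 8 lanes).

RES = [0x68, 0xc3, 0x07, 0x07, 0x47, 0x90, 0x54, 0x54]

t0 = [0xc3, 0x53, 0x90, 0x09, 0xe2, 0xc9, 0xc1, 0x85]
t1 = [0xc3, 0x07, 0x90, 0x54, 0xbf, 0x7b, 0xc1, 0xe8]
t2 = [0x68, 0xc3, 0x07, 0x07, 0x47, 0x90, 0x54, 0x54]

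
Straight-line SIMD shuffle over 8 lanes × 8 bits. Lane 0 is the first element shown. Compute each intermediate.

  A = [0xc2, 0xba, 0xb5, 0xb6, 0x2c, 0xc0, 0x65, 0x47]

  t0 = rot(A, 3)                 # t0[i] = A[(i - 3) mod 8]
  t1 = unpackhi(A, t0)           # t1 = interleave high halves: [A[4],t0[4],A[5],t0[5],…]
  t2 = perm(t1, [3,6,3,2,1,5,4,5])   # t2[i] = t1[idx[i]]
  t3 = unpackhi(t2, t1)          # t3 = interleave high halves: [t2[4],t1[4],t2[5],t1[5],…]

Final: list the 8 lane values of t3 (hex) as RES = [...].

t0 = [0xc0, 0x65, 0x47, 0xc2, 0xba, 0xb5, 0xb6, 0x2c]
t1 = [0x2c, 0xba, 0xc0, 0xb5, 0x65, 0xb6, 0x47, 0x2c]
t2 = [0xb5, 0x47, 0xb5, 0xc0, 0xba, 0xb6, 0x65, 0xb6]
t3 = [0xba, 0x65, 0xb6, 0xb6, 0x65, 0x47, 0xb6, 0x2c]

RES = [0xba, 0x65, 0xb6, 0xb6, 0x65, 0x47, 0xb6, 0x2c]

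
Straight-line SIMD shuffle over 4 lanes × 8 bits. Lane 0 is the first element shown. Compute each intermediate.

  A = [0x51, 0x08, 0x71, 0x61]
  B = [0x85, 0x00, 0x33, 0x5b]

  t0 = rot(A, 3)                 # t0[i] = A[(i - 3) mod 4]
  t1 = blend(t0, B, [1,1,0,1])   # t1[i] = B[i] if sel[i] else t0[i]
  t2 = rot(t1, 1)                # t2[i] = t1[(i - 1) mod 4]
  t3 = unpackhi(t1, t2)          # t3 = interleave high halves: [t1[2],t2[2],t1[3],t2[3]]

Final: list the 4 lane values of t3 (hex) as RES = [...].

RES = [ 0x61  0x00  0x5b  0x61 ]

→ t0 |08|71|61|51|
→ t1 |85|00|61|5b|
→ t2 |5b|85|00|61|
→ t3 |61|00|5b|61|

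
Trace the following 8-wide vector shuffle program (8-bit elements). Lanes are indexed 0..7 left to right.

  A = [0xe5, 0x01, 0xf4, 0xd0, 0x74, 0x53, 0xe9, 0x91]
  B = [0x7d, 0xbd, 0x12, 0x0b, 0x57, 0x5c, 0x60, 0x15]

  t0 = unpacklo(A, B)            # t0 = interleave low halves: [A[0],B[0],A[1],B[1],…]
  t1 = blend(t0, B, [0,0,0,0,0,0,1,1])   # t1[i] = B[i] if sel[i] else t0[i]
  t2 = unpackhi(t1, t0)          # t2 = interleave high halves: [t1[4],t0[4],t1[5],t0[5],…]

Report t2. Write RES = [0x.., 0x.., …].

→ t0 |e5|7d|01|bd|f4|12|d0|0b|
→ t1 |e5|7d|01|bd|f4|12|60|15|
→ t2 |f4|f4|12|12|60|d0|15|0b|

RES = [ 0xf4  0xf4  0x12  0x12  0x60  0xd0  0x15  0x0b ]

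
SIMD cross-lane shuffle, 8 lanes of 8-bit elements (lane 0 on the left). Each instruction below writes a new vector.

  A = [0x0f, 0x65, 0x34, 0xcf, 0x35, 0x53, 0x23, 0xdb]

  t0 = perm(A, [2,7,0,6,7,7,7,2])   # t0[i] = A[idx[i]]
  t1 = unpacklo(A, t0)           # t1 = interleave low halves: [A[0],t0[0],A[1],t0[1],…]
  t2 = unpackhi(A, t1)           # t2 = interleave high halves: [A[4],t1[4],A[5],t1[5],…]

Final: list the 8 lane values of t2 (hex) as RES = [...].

RES = [0x35, 0x34, 0x53, 0x0f, 0x23, 0xcf, 0xdb, 0x23]

  t0: 34 db 0f 23 db db db 34
  t1: 0f 34 65 db 34 0f cf 23
  t2: 35 34 53 0f 23 cf db 23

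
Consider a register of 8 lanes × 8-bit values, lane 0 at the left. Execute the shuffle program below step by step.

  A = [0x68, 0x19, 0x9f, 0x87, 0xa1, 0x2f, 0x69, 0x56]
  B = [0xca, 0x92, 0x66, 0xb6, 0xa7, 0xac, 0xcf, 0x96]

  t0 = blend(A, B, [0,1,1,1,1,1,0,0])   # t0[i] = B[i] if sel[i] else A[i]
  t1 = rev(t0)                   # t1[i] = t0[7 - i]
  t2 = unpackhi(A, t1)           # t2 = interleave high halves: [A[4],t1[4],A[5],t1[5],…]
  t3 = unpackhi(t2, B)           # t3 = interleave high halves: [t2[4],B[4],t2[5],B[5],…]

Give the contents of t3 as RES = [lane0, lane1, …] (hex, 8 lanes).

RES = [ 0x69  0xa7  0x92  0xac  0x56  0xcf  0x68  0x96 ]

  t0: 68 92 66 b6 a7 ac 69 56
  t1: 56 69 ac a7 b6 66 92 68
  t2: a1 b6 2f 66 69 92 56 68
  t3: 69 a7 92 ac 56 cf 68 96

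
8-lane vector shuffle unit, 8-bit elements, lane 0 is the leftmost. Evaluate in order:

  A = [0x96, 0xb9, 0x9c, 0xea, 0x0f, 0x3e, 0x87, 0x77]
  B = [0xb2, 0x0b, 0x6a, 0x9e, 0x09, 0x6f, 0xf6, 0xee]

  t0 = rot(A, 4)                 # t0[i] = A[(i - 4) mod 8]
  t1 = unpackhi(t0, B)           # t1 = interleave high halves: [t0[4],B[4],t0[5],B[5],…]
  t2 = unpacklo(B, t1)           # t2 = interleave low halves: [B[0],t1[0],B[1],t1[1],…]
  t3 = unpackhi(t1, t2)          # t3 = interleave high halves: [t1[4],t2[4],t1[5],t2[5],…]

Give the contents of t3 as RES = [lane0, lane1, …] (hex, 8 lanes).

  t0: 0f 3e 87 77 96 b9 9c ea
  t1: 96 09 b9 6f 9c f6 ea ee
  t2: b2 96 0b 09 6a b9 9e 6f
  t3: 9c 6a f6 b9 ea 9e ee 6f

RES = [ 0x9c  0x6a  0xf6  0xb9  0xea  0x9e  0xee  0x6f ]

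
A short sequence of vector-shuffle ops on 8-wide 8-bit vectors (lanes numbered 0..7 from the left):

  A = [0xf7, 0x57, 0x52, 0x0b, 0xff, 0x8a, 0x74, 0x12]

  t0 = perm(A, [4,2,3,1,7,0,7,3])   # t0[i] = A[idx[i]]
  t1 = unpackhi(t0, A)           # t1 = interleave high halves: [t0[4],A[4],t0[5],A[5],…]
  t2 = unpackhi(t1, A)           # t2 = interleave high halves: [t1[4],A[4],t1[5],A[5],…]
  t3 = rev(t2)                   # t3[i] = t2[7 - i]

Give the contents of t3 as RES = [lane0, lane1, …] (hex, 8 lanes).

→ t0 |ff|52|0b|57|12|f7|12|0b|
→ t1 |12|ff|f7|8a|12|74|0b|12|
→ t2 |12|ff|74|8a|0b|74|12|12|
→ t3 |12|12|74|0b|8a|74|ff|12|

RES = [0x12, 0x12, 0x74, 0x0b, 0x8a, 0x74, 0xff, 0x12]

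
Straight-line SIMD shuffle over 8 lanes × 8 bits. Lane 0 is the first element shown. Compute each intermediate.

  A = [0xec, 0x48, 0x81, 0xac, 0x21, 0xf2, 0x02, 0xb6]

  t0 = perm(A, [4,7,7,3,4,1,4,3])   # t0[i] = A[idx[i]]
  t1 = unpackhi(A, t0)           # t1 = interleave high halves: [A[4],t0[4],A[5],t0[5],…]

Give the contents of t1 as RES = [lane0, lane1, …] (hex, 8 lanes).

t0 = [0x21, 0xb6, 0xb6, 0xac, 0x21, 0x48, 0x21, 0xac]
t1 = [0x21, 0x21, 0xf2, 0x48, 0x02, 0x21, 0xb6, 0xac]

RES = [ 0x21  0x21  0xf2  0x48  0x02  0x21  0xb6  0xac ]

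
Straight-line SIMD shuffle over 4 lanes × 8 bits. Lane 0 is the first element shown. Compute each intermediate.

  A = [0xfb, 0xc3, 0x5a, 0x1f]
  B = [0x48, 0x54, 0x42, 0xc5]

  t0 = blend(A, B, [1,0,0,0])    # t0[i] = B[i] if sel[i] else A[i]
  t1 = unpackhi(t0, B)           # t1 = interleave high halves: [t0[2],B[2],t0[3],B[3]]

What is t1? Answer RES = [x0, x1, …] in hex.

  t0: 48 c3 5a 1f
  t1: 5a 42 1f c5

RES = [ 0x5a  0x42  0x1f  0xc5 ]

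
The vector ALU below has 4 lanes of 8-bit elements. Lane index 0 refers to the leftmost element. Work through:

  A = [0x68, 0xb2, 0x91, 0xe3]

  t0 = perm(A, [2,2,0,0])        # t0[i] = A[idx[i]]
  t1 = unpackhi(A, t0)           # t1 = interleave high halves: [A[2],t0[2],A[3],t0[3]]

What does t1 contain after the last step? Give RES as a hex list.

RES = [ 0x91  0x68  0xe3  0x68 ]

→ t0 |91|91|68|68|
→ t1 |91|68|e3|68|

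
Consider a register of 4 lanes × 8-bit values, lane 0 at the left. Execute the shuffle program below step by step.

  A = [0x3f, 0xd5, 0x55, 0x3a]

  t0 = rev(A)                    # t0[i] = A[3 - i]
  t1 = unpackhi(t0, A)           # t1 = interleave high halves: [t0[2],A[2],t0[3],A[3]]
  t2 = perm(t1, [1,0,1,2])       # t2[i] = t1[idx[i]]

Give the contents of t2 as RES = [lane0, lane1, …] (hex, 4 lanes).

RES = [0x55, 0xd5, 0x55, 0x3f]

  t0: 3a 55 d5 3f
  t1: d5 55 3f 3a
  t2: 55 d5 55 3f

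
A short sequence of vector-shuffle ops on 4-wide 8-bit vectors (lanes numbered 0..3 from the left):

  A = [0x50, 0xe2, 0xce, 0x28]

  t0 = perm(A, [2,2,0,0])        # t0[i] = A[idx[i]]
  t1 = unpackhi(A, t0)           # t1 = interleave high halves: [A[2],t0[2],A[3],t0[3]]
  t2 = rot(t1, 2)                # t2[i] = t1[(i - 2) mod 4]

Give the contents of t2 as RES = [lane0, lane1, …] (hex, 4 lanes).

RES = [ 0x28  0x50  0xce  0x50 ]

  t0: ce ce 50 50
  t1: ce 50 28 50
  t2: 28 50 ce 50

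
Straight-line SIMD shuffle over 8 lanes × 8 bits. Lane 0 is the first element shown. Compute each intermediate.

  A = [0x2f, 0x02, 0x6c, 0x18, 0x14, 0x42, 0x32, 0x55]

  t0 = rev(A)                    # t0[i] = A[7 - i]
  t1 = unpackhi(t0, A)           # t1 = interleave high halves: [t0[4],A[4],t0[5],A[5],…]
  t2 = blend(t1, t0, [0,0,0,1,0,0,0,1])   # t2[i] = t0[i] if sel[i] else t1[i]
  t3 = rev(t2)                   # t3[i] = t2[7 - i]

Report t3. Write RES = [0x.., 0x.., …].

RES = [0x2f, 0x2f, 0x32, 0x02, 0x14, 0x6c, 0x14, 0x18]

→ t0 |55|32|42|14|18|6c|02|2f|
→ t1 |18|14|6c|42|02|32|2f|55|
→ t2 |18|14|6c|14|02|32|2f|2f|
→ t3 |2f|2f|32|02|14|6c|14|18|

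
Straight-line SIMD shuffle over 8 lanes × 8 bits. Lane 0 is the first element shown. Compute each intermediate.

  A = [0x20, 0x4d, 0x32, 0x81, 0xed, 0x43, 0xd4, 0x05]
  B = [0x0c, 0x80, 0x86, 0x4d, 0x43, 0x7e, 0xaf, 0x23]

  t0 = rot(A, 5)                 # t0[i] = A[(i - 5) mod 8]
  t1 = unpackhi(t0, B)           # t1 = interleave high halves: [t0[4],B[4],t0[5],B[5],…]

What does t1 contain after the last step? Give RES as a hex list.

RES = [0x05, 0x43, 0x20, 0x7e, 0x4d, 0xaf, 0x32, 0x23]

t0 = [0x81, 0xed, 0x43, 0xd4, 0x05, 0x20, 0x4d, 0x32]
t1 = [0x05, 0x43, 0x20, 0x7e, 0x4d, 0xaf, 0x32, 0x23]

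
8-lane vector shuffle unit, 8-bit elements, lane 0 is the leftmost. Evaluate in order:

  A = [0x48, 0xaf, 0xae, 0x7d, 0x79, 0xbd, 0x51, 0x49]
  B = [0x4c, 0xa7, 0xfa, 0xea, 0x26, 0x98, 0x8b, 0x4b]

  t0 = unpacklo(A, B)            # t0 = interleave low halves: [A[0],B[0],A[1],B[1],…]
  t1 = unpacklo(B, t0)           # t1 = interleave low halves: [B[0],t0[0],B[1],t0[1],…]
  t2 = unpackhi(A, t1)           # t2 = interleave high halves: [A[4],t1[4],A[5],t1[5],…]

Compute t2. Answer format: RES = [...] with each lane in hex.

  t0: 48 4c af a7 ae fa 7d ea
  t1: 4c 48 a7 4c fa af ea a7
  t2: 79 fa bd af 51 ea 49 a7

RES = [ 0x79  0xfa  0xbd  0xaf  0x51  0xea  0x49  0xa7 ]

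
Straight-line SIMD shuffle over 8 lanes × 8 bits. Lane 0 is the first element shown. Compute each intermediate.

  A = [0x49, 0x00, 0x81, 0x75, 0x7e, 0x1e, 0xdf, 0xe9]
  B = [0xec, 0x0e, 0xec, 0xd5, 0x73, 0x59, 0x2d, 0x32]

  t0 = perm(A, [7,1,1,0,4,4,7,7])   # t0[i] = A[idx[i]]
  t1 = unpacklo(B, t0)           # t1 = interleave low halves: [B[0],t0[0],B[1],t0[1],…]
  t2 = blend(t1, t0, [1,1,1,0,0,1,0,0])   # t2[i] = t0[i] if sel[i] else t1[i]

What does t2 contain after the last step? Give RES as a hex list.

→ t0 |e9|00|00|49|7e|7e|e9|e9|
→ t1 |ec|e9|0e|00|ec|00|d5|49|
→ t2 |e9|00|00|00|ec|7e|d5|49|

RES = [ 0xe9  0x00  0x00  0x00  0xec  0x7e  0xd5  0x49 ]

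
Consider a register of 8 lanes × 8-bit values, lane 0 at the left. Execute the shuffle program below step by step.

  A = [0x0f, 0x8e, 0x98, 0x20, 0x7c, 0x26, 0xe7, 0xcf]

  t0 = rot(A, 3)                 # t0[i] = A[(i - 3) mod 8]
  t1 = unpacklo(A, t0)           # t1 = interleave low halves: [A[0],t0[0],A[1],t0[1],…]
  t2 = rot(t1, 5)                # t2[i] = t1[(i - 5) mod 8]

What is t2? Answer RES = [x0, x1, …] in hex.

RES = [0xe7, 0x98, 0xcf, 0x20, 0x0f, 0x0f, 0x26, 0x8e]

t0 = [0x26, 0xe7, 0xcf, 0x0f, 0x8e, 0x98, 0x20, 0x7c]
t1 = [0x0f, 0x26, 0x8e, 0xe7, 0x98, 0xcf, 0x20, 0x0f]
t2 = [0xe7, 0x98, 0xcf, 0x20, 0x0f, 0x0f, 0x26, 0x8e]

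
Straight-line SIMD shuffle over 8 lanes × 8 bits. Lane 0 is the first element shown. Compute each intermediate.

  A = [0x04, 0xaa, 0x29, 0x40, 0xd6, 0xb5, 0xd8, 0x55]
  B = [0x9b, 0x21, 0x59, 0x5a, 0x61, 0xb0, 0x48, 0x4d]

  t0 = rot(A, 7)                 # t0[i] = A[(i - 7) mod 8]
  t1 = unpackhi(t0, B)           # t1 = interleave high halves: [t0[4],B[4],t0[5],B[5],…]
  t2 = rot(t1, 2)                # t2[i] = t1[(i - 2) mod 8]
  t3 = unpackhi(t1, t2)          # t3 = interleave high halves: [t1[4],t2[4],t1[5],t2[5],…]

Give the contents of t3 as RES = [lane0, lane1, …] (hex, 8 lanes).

  t0: aa 29 40 d6 b5 d8 55 04
  t1: b5 61 d8 b0 55 48 04 4d
  t2: 04 4d b5 61 d8 b0 55 48
  t3: 55 d8 48 b0 04 55 4d 48

RES = [0x55, 0xd8, 0x48, 0xb0, 0x04, 0x55, 0x4d, 0x48]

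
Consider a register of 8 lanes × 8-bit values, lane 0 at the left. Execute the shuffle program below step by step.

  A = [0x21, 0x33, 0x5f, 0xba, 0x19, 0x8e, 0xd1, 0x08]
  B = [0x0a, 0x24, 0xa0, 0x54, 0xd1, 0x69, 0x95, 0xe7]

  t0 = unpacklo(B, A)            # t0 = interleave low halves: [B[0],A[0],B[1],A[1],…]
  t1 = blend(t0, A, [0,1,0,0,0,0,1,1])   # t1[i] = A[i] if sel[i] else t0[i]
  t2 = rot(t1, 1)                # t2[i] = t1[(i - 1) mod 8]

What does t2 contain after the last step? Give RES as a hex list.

t0 = [0x0a, 0x21, 0x24, 0x33, 0xa0, 0x5f, 0x54, 0xba]
t1 = [0x0a, 0x33, 0x24, 0x33, 0xa0, 0x5f, 0xd1, 0x08]
t2 = [0x08, 0x0a, 0x33, 0x24, 0x33, 0xa0, 0x5f, 0xd1]

RES = [0x08, 0x0a, 0x33, 0x24, 0x33, 0xa0, 0x5f, 0xd1]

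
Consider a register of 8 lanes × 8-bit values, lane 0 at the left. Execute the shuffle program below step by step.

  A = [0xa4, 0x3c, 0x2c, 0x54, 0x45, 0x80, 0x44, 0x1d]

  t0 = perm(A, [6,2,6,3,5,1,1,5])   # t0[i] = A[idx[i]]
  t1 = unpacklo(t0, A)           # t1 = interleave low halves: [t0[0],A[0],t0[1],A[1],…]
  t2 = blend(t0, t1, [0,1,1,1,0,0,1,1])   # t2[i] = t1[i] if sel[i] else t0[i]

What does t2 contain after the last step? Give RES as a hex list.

  t0: 44 2c 44 54 80 3c 3c 80
  t1: 44 a4 2c 3c 44 2c 54 54
  t2: 44 a4 2c 3c 80 3c 54 54

RES = [0x44, 0xa4, 0x2c, 0x3c, 0x80, 0x3c, 0x54, 0x54]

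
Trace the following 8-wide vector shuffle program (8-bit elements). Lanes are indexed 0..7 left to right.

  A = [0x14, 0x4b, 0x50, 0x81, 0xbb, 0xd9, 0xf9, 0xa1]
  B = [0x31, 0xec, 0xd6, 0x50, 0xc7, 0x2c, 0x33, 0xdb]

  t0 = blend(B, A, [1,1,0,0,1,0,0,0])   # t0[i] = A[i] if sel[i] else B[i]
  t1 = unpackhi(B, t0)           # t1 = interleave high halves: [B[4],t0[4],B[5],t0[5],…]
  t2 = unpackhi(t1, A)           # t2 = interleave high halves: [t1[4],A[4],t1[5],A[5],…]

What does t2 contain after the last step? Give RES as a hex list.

→ t0 |14|4b|d6|50|bb|2c|33|db|
→ t1 |c7|bb|2c|2c|33|33|db|db|
→ t2 |33|bb|33|d9|db|f9|db|a1|

RES = [ 0x33  0xbb  0x33  0xd9  0xdb  0xf9  0xdb  0xa1 ]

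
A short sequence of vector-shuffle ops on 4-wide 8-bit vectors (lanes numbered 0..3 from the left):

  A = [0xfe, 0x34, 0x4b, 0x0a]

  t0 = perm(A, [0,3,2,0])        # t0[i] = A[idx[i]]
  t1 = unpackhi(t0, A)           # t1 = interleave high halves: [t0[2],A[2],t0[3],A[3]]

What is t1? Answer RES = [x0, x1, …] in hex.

→ t0 |fe|0a|4b|fe|
→ t1 |4b|4b|fe|0a|

RES = [ 0x4b  0x4b  0xfe  0x0a ]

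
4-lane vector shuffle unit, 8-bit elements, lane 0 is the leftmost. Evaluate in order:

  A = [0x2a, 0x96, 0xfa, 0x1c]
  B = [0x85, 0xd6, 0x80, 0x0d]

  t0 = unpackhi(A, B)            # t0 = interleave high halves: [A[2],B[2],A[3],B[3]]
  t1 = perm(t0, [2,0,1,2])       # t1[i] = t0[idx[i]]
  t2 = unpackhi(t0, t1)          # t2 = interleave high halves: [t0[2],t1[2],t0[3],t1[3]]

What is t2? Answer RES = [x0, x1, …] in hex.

RES = [0x1c, 0x80, 0x0d, 0x1c]

t0 = [0xfa, 0x80, 0x1c, 0x0d]
t1 = [0x1c, 0xfa, 0x80, 0x1c]
t2 = [0x1c, 0x80, 0x0d, 0x1c]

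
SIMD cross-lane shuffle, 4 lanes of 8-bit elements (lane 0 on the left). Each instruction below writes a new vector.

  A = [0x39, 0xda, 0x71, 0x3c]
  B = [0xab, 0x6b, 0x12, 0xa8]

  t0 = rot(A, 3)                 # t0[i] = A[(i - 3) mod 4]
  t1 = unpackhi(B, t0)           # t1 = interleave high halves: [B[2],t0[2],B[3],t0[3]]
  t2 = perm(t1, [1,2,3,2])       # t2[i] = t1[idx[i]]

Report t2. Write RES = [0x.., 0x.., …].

RES = [ 0x3c  0xa8  0x39  0xa8 ]

t0 = [0xda, 0x71, 0x3c, 0x39]
t1 = [0x12, 0x3c, 0xa8, 0x39]
t2 = [0x3c, 0xa8, 0x39, 0xa8]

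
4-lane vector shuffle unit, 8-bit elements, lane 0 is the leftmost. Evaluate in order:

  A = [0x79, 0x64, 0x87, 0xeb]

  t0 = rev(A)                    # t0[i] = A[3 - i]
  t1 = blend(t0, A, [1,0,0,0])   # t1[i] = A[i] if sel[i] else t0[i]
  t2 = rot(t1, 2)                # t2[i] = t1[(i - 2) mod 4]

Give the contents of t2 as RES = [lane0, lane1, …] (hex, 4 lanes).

RES = [0x64, 0x79, 0x79, 0x87]

t0 = [0xeb, 0x87, 0x64, 0x79]
t1 = [0x79, 0x87, 0x64, 0x79]
t2 = [0x64, 0x79, 0x79, 0x87]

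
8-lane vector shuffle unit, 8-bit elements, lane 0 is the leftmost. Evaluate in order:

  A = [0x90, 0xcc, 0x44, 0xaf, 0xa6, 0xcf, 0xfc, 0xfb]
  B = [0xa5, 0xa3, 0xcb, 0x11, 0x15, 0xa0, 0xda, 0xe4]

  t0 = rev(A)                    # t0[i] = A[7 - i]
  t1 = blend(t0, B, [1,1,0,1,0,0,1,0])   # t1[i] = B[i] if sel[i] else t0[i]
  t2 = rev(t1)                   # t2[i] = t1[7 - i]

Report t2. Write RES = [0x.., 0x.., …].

→ t0 |fb|fc|cf|a6|af|44|cc|90|
→ t1 |a5|a3|cf|11|af|44|da|90|
→ t2 |90|da|44|af|11|cf|a3|a5|

RES = [0x90, 0xda, 0x44, 0xaf, 0x11, 0xcf, 0xa3, 0xa5]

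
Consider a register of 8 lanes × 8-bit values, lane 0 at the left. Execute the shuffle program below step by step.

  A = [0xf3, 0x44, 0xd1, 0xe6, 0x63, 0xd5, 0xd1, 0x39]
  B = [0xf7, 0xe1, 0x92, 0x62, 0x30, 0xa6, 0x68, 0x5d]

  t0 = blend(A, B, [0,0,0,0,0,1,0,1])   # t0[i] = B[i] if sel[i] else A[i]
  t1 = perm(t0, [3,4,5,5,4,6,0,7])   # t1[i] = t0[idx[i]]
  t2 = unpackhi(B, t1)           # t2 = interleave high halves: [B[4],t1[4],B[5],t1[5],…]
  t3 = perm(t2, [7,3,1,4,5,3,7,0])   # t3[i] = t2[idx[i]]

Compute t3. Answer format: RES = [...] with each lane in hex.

t0 = [0xf3, 0x44, 0xd1, 0xe6, 0x63, 0xa6, 0xd1, 0x5d]
t1 = [0xe6, 0x63, 0xa6, 0xa6, 0x63, 0xd1, 0xf3, 0x5d]
t2 = [0x30, 0x63, 0xa6, 0xd1, 0x68, 0xf3, 0x5d, 0x5d]
t3 = [0x5d, 0xd1, 0x63, 0x68, 0xf3, 0xd1, 0x5d, 0x30]

RES = [ 0x5d  0xd1  0x63  0x68  0xf3  0xd1  0x5d  0x30 ]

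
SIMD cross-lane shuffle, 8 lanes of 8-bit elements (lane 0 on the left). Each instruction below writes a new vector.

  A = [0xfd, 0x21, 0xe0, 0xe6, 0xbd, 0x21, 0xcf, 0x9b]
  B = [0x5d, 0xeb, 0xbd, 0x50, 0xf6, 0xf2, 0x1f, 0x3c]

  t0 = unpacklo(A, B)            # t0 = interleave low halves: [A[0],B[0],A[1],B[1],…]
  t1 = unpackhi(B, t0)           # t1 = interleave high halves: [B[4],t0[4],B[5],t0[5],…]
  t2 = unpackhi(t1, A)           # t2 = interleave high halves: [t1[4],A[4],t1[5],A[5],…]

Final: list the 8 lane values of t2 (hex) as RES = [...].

RES = [ 0x1f  0xbd  0xe6  0x21  0x3c  0xcf  0x50  0x9b ]

→ t0 |fd|5d|21|eb|e0|bd|e6|50|
→ t1 |f6|e0|f2|bd|1f|e6|3c|50|
→ t2 |1f|bd|e6|21|3c|cf|50|9b|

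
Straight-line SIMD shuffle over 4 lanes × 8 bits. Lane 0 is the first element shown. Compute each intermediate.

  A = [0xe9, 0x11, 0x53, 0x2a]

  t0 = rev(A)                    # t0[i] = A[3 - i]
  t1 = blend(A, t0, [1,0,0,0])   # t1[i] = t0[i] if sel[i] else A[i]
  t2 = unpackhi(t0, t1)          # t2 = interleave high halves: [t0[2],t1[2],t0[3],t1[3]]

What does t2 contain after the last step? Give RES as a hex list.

RES = [ 0x11  0x53  0xe9  0x2a ]

→ t0 |2a|53|11|e9|
→ t1 |2a|11|53|2a|
→ t2 |11|53|e9|2a|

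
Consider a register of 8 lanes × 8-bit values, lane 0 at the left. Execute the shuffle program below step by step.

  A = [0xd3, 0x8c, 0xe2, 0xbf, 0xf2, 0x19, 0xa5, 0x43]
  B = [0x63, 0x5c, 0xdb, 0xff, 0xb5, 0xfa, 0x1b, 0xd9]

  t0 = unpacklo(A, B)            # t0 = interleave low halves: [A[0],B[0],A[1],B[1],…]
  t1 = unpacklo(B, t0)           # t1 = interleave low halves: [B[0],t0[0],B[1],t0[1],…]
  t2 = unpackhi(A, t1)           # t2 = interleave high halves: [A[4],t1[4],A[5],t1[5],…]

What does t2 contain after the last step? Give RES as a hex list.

→ t0 |d3|63|8c|5c|e2|db|bf|ff|
→ t1 |63|d3|5c|63|db|8c|ff|5c|
→ t2 |f2|db|19|8c|a5|ff|43|5c|

RES = [ 0xf2  0xdb  0x19  0x8c  0xa5  0xff  0x43  0x5c ]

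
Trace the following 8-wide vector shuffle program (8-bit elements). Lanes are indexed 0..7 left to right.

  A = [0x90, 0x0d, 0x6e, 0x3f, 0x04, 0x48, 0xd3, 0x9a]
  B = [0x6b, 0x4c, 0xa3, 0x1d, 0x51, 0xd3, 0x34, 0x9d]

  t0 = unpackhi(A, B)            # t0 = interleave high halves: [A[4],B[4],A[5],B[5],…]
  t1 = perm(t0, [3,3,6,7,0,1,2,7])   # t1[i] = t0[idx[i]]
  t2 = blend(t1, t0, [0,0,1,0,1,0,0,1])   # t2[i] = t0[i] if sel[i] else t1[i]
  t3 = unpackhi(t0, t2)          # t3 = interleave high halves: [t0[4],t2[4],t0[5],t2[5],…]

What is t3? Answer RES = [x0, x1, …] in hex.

→ t0 |04|51|48|d3|d3|34|9a|9d|
→ t1 |d3|d3|9a|9d|04|51|48|9d|
→ t2 |d3|d3|48|9d|d3|51|48|9d|
→ t3 |d3|d3|34|51|9a|48|9d|9d|

RES = [ 0xd3  0xd3  0x34  0x51  0x9a  0x48  0x9d  0x9d ]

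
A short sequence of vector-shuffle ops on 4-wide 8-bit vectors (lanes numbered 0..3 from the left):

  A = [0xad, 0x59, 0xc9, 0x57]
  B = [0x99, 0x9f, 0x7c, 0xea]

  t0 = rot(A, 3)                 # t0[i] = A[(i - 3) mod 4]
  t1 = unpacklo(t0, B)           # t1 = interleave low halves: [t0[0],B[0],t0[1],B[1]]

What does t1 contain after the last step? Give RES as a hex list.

RES = [ 0x59  0x99  0xc9  0x9f ]

t0 = [0x59, 0xc9, 0x57, 0xad]
t1 = [0x59, 0x99, 0xc9, 0x9f]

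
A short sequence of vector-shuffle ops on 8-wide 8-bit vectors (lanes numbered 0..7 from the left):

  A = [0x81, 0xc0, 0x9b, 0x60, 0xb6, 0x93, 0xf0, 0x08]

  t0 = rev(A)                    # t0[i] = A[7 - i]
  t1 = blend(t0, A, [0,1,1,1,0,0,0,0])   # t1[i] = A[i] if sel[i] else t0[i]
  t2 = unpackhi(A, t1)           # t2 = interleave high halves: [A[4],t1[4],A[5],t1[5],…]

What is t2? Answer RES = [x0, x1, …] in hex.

t0 = [0x08, 0xf0, 0x93, 0xb6, 0x60, 0x9b, 0xc0, 0x81]
t1 = [0x08, 0xc0, 0x9b, 0x60, 0x60, 0x9b, 0xc0, 0x81]
t2 = [0xb6, 0x60, 0x93, 0x9b, 0xf0, 0xc0, 0x08, 0x81]

RES = [ 0xb6  0x60  0x93  0x9b  0xf0  0xc0  0x08  0x81 ]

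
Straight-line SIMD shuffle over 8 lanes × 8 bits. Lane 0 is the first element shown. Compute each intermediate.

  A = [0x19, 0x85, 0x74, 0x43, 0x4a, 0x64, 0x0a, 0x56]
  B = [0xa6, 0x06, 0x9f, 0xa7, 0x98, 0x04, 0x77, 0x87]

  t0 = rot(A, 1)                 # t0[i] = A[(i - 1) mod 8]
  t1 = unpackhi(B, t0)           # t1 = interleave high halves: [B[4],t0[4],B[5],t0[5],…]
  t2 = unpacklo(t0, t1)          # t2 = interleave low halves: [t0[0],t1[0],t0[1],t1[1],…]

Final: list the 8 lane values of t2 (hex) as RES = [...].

RES = [ 0x56  0x98  0x19  0x43  0x85  0x04  0x74  0x4a ]

  t0: 56 19 85 74 43 4a 64 0a
  t1: 98 43 04 4a 77 64 87 0a
  t2: 56 98 19 43 85 04 74 4a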